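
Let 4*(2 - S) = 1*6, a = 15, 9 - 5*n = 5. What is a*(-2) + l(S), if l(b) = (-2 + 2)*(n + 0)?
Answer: -30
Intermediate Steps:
n = ⅘ (n = 9/5 - ⅕*5 = 9/5 - 1 = ⅘ ≈ 0.80000)
S = ½ (S = 2 - 6/4 = 2 - ¼*6 = 2 - 3/2 = ½ ≈ 0.50000)
l(b) = 0 (l(b) = (-2 + 2)*(⅘ + 0) = 0*(⅘) = 0)
a*(-2) + l(S) = 15*(-2) + 0 = -30 + 0 = -30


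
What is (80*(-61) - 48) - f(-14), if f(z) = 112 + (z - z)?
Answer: -5040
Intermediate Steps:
f(z) = 112 (f(z) = 112 + 0 = 112)
(80*(-61) - 48) - f(-14) = (80*(-61) - 48) - 1*112 = (-4880 - 48) - 112 = -4928 - 112 = -5040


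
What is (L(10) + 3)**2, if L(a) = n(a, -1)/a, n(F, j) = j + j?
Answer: 196/25 ≈ 7.8400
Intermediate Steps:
n(F, j) = 2*j
L(a) = -2/a (L(a) = (2*(-1))/a = -2/a)
(L(10) + 3)**2 = (-2/10 + 3)**2 = (-2*1/10 + 3)**2 = (-1/5 + 3)**2 = (14/5)**2 = 196/25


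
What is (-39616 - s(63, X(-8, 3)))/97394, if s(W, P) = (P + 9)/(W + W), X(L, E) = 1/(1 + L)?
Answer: -17470687/42950754 ≈ -0.40676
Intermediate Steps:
s(W, P) = (9 + P)/(2*W) (s(W, P) = (9 + P)/((2*W)) = (9 + P)*(1/(2*W)) = (9 + P)/(2*W))
(-39616 - s(63, X(-8, 3)))/97394 = (-39616 - (9 + 1/(1 - 8))/(2*63))/97394 = (-39616 - (9 + 1/(-7))/(2*63))*(1/97394) = (-39616 - (9 - 1/7)/(2*63))*(1/97394) = (-39616 - 62/(2*63*7))*(1/97394) = (-39616 - 1*31/441)*(1/97394) = (-39616 - 31/441)*(1/97394) = -17470687/441*1/97394 = -17470687/42950754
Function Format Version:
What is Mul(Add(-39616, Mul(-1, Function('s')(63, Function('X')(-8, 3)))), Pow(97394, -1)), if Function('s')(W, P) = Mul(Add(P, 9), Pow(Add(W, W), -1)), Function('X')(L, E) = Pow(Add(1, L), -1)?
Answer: Rational(-17470687, 42950754) ≈ -0.40676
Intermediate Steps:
Function('s')(W, P) = Mul(Rational(1, 2), Pow(W, -1), Add(9, P)) (Function('s')(W, P) = Mul(Add(9, P), Pow(Mul(2, W), -1)) = Mul(Add(9, P), Mul(Rational(1, 2), Pow(W, -1))) = Mul(Rational(1, 2), Pow(W, -1), Add(9, P)))
Mul(Add(-39616, Mul(-1, Function('s')(63, Function('X')(-8, 3)))), Pow(97394, -1)) = Mul(Add(-39616, Mul(-1, Mul(Rational(1, 2), Pow(63, -1), Add(9, Pow(Add(1, -8), -1))))), Pow(97394, -1)) = Mul(Add(-39616, Mul(-1, Mul(Rational(1, 2), Rational(1, 63), Add(9, Pow(-7, -1))))), Rational(1, 97394)) = Mul(Add(-39616, Mul(-1, Mul(Rational(1, 2), Rational(1, 63), Add(9, Rational(-1, 7))))), Rational(1, 97394)) = Mul(Add(-39616, Mul(-1, Mul(Rational(1, 2), Rational(1, 63), Rational(62, 7)))), Rational(1, 97394)) = Mul(Add(-39616, Mul(-1, Rational(31, 441))), Rational(1, 97394)) = Mul(Add(-39616, Rational(-31, 441)), Rational(1, 97394)) = Mul(Rational(-17470687, 441), Rational(1, 97394)) = Rational(-17470687, 42950754)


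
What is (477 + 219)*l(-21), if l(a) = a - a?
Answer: 0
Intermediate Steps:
l(a) = 0
(477 + 219)*l(-21) = (477 + 219)*0 = 696*0 = 0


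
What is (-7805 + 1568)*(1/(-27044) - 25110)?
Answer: 4235389783317/27044 ≈ 1.5661e+8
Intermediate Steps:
(-7805 + 1568)*(1/(-27044) - 25110) = -6237*(-1/27044 - 25110) = -6237*(-679074841/27044) = 4235389783317/27044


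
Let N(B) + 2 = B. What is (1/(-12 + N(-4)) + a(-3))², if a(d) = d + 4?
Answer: 289/324 ≈ 0.89198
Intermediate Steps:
a(d) = 4 + d
N(B) = -2 + B
(1/(-12 + N(-4)) + a(-3))² = (1/(-12 + (-2 - 4)) + (4 - 3))² = (1/(-12 - 6) + 1)² = (1/(-18) + 1)² = (-1/18 + 1)² = (17/18)² = 289/324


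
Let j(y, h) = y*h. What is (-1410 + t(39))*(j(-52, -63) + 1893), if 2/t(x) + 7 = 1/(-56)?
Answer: -954958966/131 ≈ -7.2898e+6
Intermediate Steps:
j(y, h) = h*y
t(x) = -112/393 (t(x) = 2/(-7 + 1/(-56)) = 2/(-7 - 1/56) = 2/(-393/56) = 2*(-56/393) = -112/393)
(-1410 + t(39))*(j(-52, -63) + 1893) = (-1410 - 112/393)*(-63*(-52) + 1893) = -554242*(3276 + 1893)/393 = -554242/393*5169 = -954958966/131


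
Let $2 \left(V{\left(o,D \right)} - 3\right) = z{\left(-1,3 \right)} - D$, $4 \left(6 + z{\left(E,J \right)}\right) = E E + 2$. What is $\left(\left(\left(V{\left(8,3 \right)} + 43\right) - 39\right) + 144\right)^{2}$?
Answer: $\frac{1380625}{64} \approx 21572.0$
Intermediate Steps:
$z{\left(E,J \right)} = - \frac{11}{2} + \frac{E^{2}}{4}$ ($z{\left(E,J \right)} = -6 + \frac{E E + 2}{4} = -6 + \frac{E^{2} + 2}{4} = -6 + \frac{2 + E^{2}}{4} = -6 + \left(\frac{1}{2} + \frac{E^{2}}{4}\right) = - \frac{11}{2} + \frac{E^{2}}{4}$)
$V{\left(o,D \right)} = \frac{3}{8} - \frac{D}{2}$ ($V{\left(o,D \right)} = 3 + \frac{\left(- \frac{11}{2} + \frac{\left(-1\right)^{2}}{4}\right) - D}{2} = 3 + \frac{\left(- \frac{11}{2} + \frac{1}{4} \cdot 1\right) - D}{2} = 3 + \frac{\left(- \frac{11}{2} + \frac{1}{4}\right) - D}{2} = 3 + \frac{- \frac{21}{4} - D}{2} = 3 - \left(\frac{21}{8} + \frac{D}{2}\right) = \frac{3}{8} - \frac{D}{2}$)
$\left(\left(\left(V{\left(8,3 \right)} + 43\right) - 39\right) + 144\right)^{2} = \left(\left(\left(\left(\frac{3}{8} - \frac{3}{2}\right) + 43\right) - 39\right) + 144\right)^{2} = \left(\left(\left(- \frac{9}{8} + 43\right) - 39\right) + 144\right)^{2} = \left(\left(\frac{335}{8} - 39\right) + 144\right)^{2} = \left(\frac{23}{8} + 144\right)^{2} = \left(\frac{1175}{8}\right)^{2} = \frac{1380625}{64}$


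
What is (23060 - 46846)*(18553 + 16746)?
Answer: -839622014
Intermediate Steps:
(23060 - 46846)*(18553 + 16746) = -23786*35299 = -839622014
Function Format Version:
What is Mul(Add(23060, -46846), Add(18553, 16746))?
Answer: -839622014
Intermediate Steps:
Mul(Add(23060, -46846), Add(18553, 16746)) = Mul(-23786, 35299) = -839622014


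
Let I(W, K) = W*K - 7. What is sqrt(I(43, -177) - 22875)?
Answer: I*sqrt(30493) ≈ 174.62*I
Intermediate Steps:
I(W, K) = -7 + K*W (I(W, K) = K*W - 7 = -7 + K*W)
sqrt(I(43, -177) - 22875) = sqrt((-7 - 177*43) - 22875) = sqrt((-7 - 7611) - 22875) = sqrt(-7618 - 22875) = sqrt(-30493) = I*sqrt(30493)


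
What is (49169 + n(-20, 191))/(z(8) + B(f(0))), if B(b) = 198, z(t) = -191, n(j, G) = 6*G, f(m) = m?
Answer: 50315/7 ≈ 7187.9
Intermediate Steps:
(49169 + n(-20, 191))/(z(8) + B(f(0))) = (49169 + 6*191)/(-191 + 198) = (49169 + 1146)/7 = 50315*(⅐) = 50315/7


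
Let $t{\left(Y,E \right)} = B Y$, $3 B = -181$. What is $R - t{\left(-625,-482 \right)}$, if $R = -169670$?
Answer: $- \frac{622135}{3} \approx -2.0738 \cdot 10^{5}$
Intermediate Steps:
$B = - \frac{181}{3}$ ($B = \frac{1}{3} \left(-181\right) = - \frac{181}{3} \approx -60.333$)
$t{\left(Y,E \right)} = - \frac{181 Y}{3}$
$R - t{\left(-625,-482 \right)} = -169670 - \left(- \frac{181}{3}\right) \left(-625\right) = -169670 - \frac{113125}{3} = - \frac{622135}{3}$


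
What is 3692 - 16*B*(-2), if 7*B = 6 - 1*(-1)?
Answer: 3724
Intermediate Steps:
B = 1 (B = (6 - 1*(-1))/7 = (6 + 1)/7 = (1/7)*7 = 1)
3692 - 16*B*(-2) = 3692 - 16*1*(-2) = 3692 - 16*(-2) = 3692 - 1*(-32) = 3692 + 32 = 3724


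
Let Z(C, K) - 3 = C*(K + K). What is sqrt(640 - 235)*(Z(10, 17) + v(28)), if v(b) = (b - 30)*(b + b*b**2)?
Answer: -392553*sqrt(5) ≈ -8.7778e+5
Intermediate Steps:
Z(C, K) = 3 + 2*C*K (Z(C, K) = 3 + C*(K + K) = 3 + C*(2*K) = 3 + 2*C*K)
v(b) = (-30 + b)*(b + b**3)
sqrt(640 - 235)*(Z(10, 17) + v(28)) = sqrt(640 - 235)*((3 + 2*10*17) + 28*(-30 + 28 + 28**3 - 30*28**2)) = sqrt(405)*((3 + 340) + 28*(-30 + 28 + 21952 - 30*784)) = (9*sqrt(5))*(343 + 28*(-30 + 28 + 21952 - 23520)) = (9*sqrt(5))*(343 + 28*(-1570)) = (9*sqrt(5))*(343 - 43960) = (9*sqrt(5))*(-43617) = -392553*sqrt(5)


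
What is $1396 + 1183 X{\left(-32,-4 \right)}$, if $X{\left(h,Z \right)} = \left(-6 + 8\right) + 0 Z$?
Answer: $3762$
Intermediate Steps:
$X{\left(h,Z \right)} = 2$ ($X{\left(h,Z \right)} = 2 + 0 = 2$)
$1396 + 1183 X{\left(-32,-4 \right)} = 1396 + 1183 \cdot 2 = 1396 + 2366 = 3762$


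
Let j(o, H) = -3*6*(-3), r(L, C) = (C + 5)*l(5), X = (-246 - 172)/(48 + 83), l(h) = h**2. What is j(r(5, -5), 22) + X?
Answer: 6656/131 ≈ 50.809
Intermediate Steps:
X = -418/131 ≈ -3.1908
r(L, C) = 125 + 25*C (r(L, C) = (C + 5)*5**2 = (5 + C)*25 = 125 + 25*C)
j(o, H) = 54 (j(o, H) = -18*(-3) = 54)
j(r(5, -5), 22) + X = 54 - 418/131 = 6656/131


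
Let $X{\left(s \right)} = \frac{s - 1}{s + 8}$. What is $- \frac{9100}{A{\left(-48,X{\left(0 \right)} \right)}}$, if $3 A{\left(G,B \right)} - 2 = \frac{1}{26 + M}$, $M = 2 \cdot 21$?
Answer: $- \frac{1856400}{137} \approx -13550.0$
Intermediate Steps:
$M = 42$
$X{\left(s \right)} = \frac{-1 + s}{8 + s}$
$A{\left(G,B \right)} = \frac{137}{204}$ ($A{\left(G,B \right)} = \frac{2}{3} + \frac{1}{3 \left(26 + 42\right)} = \frac{2}{3} + \frac{1}{3 \cdot 68} = \frac{2}{3} + \frac{1}{3} \cdot \frac{1}{68} = \frac{2}{3} + \frac{1}{204} = \frac{137}{204}$)
$- \frac{9100}{A{\left(-48,X{\left(0 \right)} \right)}} = - \frac{9100}{\frac{137}{204}} = \left(-9100\right) \frac{204}{137} = - \frac{1856400}{137}$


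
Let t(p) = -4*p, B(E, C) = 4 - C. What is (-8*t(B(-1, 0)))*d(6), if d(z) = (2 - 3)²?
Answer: 128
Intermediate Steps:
d(z) = 1 (d(z) = (-1)² = 1)
(-8*t(B(-1, 0)))*d(6) = -(-32)*(4 - 1*0)*1 = -(-32)*(4 + 0)*1 = -(-32)*4*1 = -8*(-16)*1 = 128*1 = 128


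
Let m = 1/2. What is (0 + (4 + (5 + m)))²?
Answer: 361/4 ≈ 90.250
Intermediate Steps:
m = ½ ≈ 0.50000
(0 + (4 + (5 + m)))² = (0 + (4 + (5 + ½)))² = (0 + (4 + 11/2))² = (0 + 19/2)² = (19/2)² = 361/4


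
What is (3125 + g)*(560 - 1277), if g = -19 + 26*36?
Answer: -2898114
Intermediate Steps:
g = 917 (g = -19 + 936 = 917)
(3125 + g)*(560 - 1277) = (3125 + 917)*(560 - 1277) = 4042*(-717) = -2898114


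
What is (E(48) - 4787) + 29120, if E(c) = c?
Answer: 24381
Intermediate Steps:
(E(48) - 4787) + 29120 = (48 - 4787) + 29120 = -4739 + 29120 = 24381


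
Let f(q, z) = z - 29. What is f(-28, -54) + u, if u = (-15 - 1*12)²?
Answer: 646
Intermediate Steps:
f(q, z) = -29 + z
u = 729 (u = (-15 - 12)² = (-27)² = 729)
f(-28, -54) + u = (-29 - 54) + 729 = -83 + 729 = 646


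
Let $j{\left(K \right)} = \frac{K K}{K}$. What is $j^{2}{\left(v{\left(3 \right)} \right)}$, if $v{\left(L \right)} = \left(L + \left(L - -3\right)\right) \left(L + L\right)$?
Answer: $2916$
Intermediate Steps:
$v{\left(L \right)} = 2 L \left(3 + 2 L\right)$ ($v{\left(L \right)} = \left(L + \left(L + 3\right)\right) 2 L = \left(L + \left(3 + L\right)\right) 2 L = \left(3 + 2 L\right) 2 L = 2 L \left(3 + 2 L\right)$)
$j{\left(K \right)} = K$ ($j{\left(K \right)} = \frac{K^{2}}{K} = K$)
$j^{2}{\left(v{\left(3 \right)} \right)} = \left(2 \cdot 3 \left(3 + 2 \cdot 3\right)\right)^{2} = \left(2 \cdot 3 \left(3 + 6\right)\right)^{2} = \left(2 \cdot 3 \cdot 9\right)^{2} = 54^{2} = 2916$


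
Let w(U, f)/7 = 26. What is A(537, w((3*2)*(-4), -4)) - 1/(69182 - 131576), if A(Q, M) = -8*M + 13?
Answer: -90034541/62394 ≈ -1443.0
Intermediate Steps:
w(U, f) = 182 (w(U, f) = 7*26 = 182)
A(Q, M) = 13 - 8*M
A(537, w((3*2)*(-4), -4)) - 1/(69182 - 131576) = (13 - 8*182) - 1/(69182 - 131576) = (13 - 1456) - 1/(-62394) = -1443 - 1*(-1/62394) = -1443 + 1/62394 = -90034541/62394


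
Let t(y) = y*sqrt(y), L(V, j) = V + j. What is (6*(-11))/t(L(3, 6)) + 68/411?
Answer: -2810/1233 ≈ -2.2790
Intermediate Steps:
t(y) = y**(3/2)
(6*(-11))/t(L(3, 6)) + 68/411 = (6*(-11))/((3 + 6)**(3/2)) + 68/411 = -66/(9**(3/2)) + 68*(1/411) = -66/27 + 68/411 = -66*1/27 + 68/411 = -22/9 + 68/411 = -2810/1233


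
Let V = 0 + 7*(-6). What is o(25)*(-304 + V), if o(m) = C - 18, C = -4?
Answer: 7612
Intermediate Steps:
o(m) = -22 (o(m) = -4 - 18 = -22)
V = -42 (V = 0 - 42 = -42)
o(25)*(-304 + V) = -22*(-304 - 42) = -22*(-346) = 7612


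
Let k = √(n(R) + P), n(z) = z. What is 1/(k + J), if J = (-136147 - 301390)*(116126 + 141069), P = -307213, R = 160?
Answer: -112532328715/12663525006020813858278 - 3*I*√34117/12663525006020813858278 ≈ -8.8863e-12 - 4.3757e-20*I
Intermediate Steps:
J = -112532328715 (J = -437537*257195 = -112532328715)
k = 3*I*√34117 (k = √(160 - 307213) = √(-307053) = 3*I*√34117 ≈ 554.12*I)
1/(k + J) = 1/(3*I*√34117 - 112532328715) = 1/(-112532328715 + 3*I*√34117)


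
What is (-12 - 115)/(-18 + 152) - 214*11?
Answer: -315563/134 ≈ -2354.9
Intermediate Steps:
(-12 - 115)/(-18 + 152) - 214*11 = -127/134 - 2354 = -315563/134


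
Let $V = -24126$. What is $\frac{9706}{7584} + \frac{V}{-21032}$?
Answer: $\frac{24194261}{9969168} \approx 2.4269$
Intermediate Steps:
$\frac{9706}{7584} + \frac{V}{-21032} = \frac{9706}{7584} - \frac{24126}{-21032} = 9706 \cdot \frac{1}{7584} - - \frac{12063}{10516} = \frac{4853}{3792} + \frac{12063}{10516} = \frac{24194261}{9969168}$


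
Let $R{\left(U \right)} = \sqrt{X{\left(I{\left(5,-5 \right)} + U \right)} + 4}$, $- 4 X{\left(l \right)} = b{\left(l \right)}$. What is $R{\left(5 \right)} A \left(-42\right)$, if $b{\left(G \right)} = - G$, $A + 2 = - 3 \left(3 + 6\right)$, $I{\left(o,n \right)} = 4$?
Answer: $3045$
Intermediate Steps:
$A = -29$ ($A = -2 - 3 \left(3 + 6\right) = -2 - 27 = -29$)
$X{\left(l \right)} = \frac{l}{4}$ ($X{\left(l \right)} = - \frac{\left(-1\right) l}{4} = \frac{l}{4}$)
$R{\left(U \right)} = \sqrt{5 + \frac{U}{4}}$ ($R{\left(U \right)} = \sqrt{\frac{4 + U}{4} + 4} = \sqrt{\left(1 + \frac{U}{4}\right) + 4} = \sqrt{5 + \frac{U}{4}}$)
$R{\left(5 \right)} A \left(-42\right) = \frac{\sqrt{20 + 5}}{2} \left(-29\right) \left(-42\right) = \frac{\sqrt{25}}{2} \left(-29\right) \left(-42\right) = \frac{1}{2} \cdot 5 \left(-29\right) \left(-42\right) = \frac{5}{2} \left(-29\right) \left(-42\right) = \left(- \frac{145}{2}\right) \left(-42\right) = 3045$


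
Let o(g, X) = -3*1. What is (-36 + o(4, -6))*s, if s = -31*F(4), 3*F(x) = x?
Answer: 1612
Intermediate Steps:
F(x) = x/3
o(g, X) = -3
s = -124/3 (s = -31*4/3 = -124/3 ≈ -41.333)
(-36 + o(4, -6))*s = (-36 - 3)*(-124/3) = -39*(-124/3) = 1612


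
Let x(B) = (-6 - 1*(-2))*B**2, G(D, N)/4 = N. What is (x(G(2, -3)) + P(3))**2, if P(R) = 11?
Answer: 319225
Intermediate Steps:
G(D, N) = 4*N
x(B) = -4*B**2 (x(B) = (-6 + 2)*B**2 = -4*B**2)
(x(G(2, -3)) + P(3))**2 = (-4*(4*(-3))**2 + 11)**2 = (-4*(-12)**2 + 11)**2 = (-4*144 + 11)**2 = (-576 + 11)**2 = (-565)**2 = 319225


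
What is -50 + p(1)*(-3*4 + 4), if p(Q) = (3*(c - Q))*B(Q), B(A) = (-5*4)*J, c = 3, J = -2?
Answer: -1970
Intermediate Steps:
B(A) = 40 (B(A) = -5*4*(-2) = -20*(-2) = 40)
p(Q) = 360 - 120*Q (p(Q) = (3*(3 - Q))*40 = (9 - 3*Q)*40 = 360 - 120*Q)
-50 + p(1)*(-3*4 + 4) = -50 + (360 - 120*1)*(-3*4 + 4) = -50 + (360 - 120)*(-12 + 4) = -50 + 240*(-8) = -50 - 1920 = -1970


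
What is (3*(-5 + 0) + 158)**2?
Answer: 20449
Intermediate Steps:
(3*(-5 + 0) + 158)**2 = (3*(-5) + 158)**2 = (-15 + 158)**2 = 143**2 = 20449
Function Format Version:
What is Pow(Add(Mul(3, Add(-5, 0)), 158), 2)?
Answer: 20449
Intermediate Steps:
Pow(Add(Mul(3, Add(-5, 0)), 158), 2) = Pow(Add(Mul(3, -5), 158), 2) = Pow(Add(-15, 158), 2) = Pow(143, 2) = 20449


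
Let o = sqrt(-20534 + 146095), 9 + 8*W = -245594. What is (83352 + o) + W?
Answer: 421213/8 + sqrt(125561) ≈ 53006.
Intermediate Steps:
W = -245603/8 (W = -9/8 + (1/8)*(-245594) = -9/8 - 122797/4 = -245603/8 ≈ -30700.)
o = sqrt(125561) ≈ 354.35
(83352 + o) + W = (83352 + sqrt(125561)) - 245603/8 = 421213/8 + sqrt(125561)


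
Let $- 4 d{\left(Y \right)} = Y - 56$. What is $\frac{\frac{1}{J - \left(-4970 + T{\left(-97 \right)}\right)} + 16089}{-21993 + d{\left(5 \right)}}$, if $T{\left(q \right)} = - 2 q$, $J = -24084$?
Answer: $- \frac{310646411}{424394667} \approx -0.73198$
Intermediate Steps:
$d{\left(Y \right)} = 14 - \frac{Y}{4}$ ($d{\left(Y \right)} = - \frac{Y - 56}{4} = - \frac{-56 + Y}{4} = 14 - \frac{Y}{4}$)
$\frac{\frac{1}{J - \left(-4970 + T{\left(-97 \right)}\right)} + 16089}{-21993 + d{\left(5 \right)}} = \frac{\frac{1}{-24084 + \left(4970 - \left(-2\right) \left(-97\right)\right)} + 16089}{-21993 + \left(14 - \frac{5}{4}\right)} = \frac{\frac{1}{-24084 + \left(4970 - 194\right)} + 16089}{-21993 + \left(14 - \frac{5}{4}\right)} = \frac{\frac{1}{-24084 + \left(4970 - 194\right)} + 16089}{-21993 + \frac{51}{4}} = \frac{\frac{1}{-24084 + 4776} + 16089}{- \frac{87921}{4}} = \left(\frac{1}{-19308} + 16089\right) \left(- \frac{4}{87921}\right) = \left(- \frac{1}{19308} + 16089\right) \left(- \frac{4}{87921}\right) = \frac{310646411}{19308} \left(- \frac{4}{87921}\right) = - \frac{310646411}{424394667}$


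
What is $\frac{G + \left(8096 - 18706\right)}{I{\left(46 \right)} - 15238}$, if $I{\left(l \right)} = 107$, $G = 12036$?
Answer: $- \frac{1426}{15131} \approx -0.094244$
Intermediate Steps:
$\frac{G + \left(8096 - 18706\right)}{I{\left(46 \right)} - 15238} = \frac{12036 + \left(8096 - 18706\right)}{107 - 15238} = \frac{12036 + \left(8096 - 18706\right)}{-15131} = \left(12036 - 10610\right) \left(- \frac{1}{15131}\right) = 1426 \left(- \frac{1}{15131}\right) = - \frac{1426}{15131}$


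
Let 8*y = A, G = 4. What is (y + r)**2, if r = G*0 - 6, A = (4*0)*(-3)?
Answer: 36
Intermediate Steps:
A = 0 (A = 0*(-3) = 0)
r = -6 (r = 4*0 - 6 = 0 - 6 = -6)
y = 0 (y = (1/8)*0 = 0)
(y + r)**2 = (0 - 6)**2 = (-6)**2 = 36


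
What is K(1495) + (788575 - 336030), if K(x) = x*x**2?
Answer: 3341814920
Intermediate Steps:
K(x) = x**3
K(1495) + (788575 - 336030) = 1495**3 + (788575 - 336030) = 3341362375 + 452545 = 3341814920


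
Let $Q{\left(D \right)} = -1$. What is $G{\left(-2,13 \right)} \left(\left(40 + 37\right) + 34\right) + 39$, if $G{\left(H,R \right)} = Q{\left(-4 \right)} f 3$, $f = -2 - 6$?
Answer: $2703$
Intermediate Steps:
$f = -8$ ($f = -2 - 6 = -8$)
$G{\left(H,R \right)} = 24$ ($G{\left(H,R \right)} = \left(-1\right) \left(-8\right) 3 = 8 \cdot 3 = 24$)
$G{\left(-2,13 \right)} \left(\left(40 + 37\right) + 34\right) + 39 = 24 \left(\left(40 + 37\right) + 34\right) + 39 = 24 \left(77 + 34\right) + 39 = 24 \cdot 111 + 39 = 2664 + 39 = 2703$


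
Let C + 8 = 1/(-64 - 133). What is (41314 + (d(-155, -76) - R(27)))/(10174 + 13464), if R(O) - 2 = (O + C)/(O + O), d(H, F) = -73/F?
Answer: 16700374219/9555519672 ≈ 1.7477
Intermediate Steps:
C = -1577/197 (C = -8 + 1/(-64 - 133) = -8 + 1/(-197) = -8 - 1/197 = -1577/197 ≈ -8.0051)
R(O) = 2 + (-1577/197 + O)/(2*O) (R(O) = 2 + (O - 1577/197)/(O + O) = 2 + (-1577/197 + O)/((2*O)) = 2 + (-1577/197 + O)*(1/(2*O)) = 2 + (-1577/197 + O)/(2*O))
(41314 + (d(-155, -76) - R(27)))/(10174 + 13464) = (41314 + (-73/(-76) - (-1577 + 985*27)/(394*27)))/(10174 + 13464) = (41314 + (-73*(-1/76) - (-1577 + 26595)/(394*27)))/23638 = (41314 + (73/76 - 25018/(394*27)))*(1/23638) = (41314 + (73/76 - 1*12509/5319))*(1/23638) = (41314 + (73/76 - 12509/5319))*(1/23638) = (41314 - 562397/404244)*(1/23638) = (16700374219/404244)*(1/23638) = 16700374219/9555519672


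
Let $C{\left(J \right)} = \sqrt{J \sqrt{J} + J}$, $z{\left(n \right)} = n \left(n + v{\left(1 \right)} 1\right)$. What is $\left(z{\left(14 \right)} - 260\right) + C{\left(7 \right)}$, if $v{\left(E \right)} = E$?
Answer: $-50 + \sqrt{7 + 7 \sqrt{7}} \approx -44.948$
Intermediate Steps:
$z{\left(n \right)} = n \left(1 + n\right)$ ($z{\left(n \right)} = n \left(n + 1 \cdot 1\right) = n \left(n + 1\right) = n \left(1 + n\right)$)
$C{\left(J \right)} = \sqrt{J + J^{\frac{3}{2}}}$ ($C{\left(J \right)} = \sqrt{J^{\frac{3}{2}} + J} = \sqrt{J + J^{\frac{3}{2}}}$)
$\left(z{\left(14 \right)} - 260\right) + C{\left(7 \right)} = \left(14 \left(1 + 14\right) - 260\right) + \sqrt{7 + 7^{\frac{3}{2}}} = \left(14 \cdot 15 - 260\right) + \sqrt{7 + 7 \sqrt{7}} = \left(210 - 260\right) + \sqrt{7 + 7 \sqrt{7}} = -50 + \sqrt{7 + 7 \sqrt{7}}$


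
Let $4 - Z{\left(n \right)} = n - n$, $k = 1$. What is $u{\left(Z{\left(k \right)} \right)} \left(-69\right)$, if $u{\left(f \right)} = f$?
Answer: $-276$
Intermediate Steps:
$Z{\left(n \right)} = 4$ ($Z{\left(n \right)} = 4 - \left(n - n\right) = 4 - 0 = 4 + 0 = 4$)
$u{\left(Z{\left(k \right)} \right)} \left(-69\right) = 4 \left(-69\right) = -276$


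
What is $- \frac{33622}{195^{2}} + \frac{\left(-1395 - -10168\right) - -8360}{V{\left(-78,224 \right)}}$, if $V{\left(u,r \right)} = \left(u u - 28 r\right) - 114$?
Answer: $- \frac{661636169}{11483550} \approx -57.616$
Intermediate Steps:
$V{\left(u,r \right)} = -114 + u^{2} - 28 r$ ($V{\left(u,r \right)} = \left(u^{2} - 28 r\right) - 114 = -114 + u^{2} - 28 r$)
$- \frac{33622}{195^{2}} + \frac{\left(-1395 - -10168\right) - -8360}{V{\left(-78,224 \right)}} = - \frac{33622}{195^{2}} + \frac{\left(-1395 - -10168\right) - -8360}{-114 + \left(-78\right)^{2} - 6272} = - \frac{33622}{38025} + \frac{\left(-1395 + 10168\right) + 8360}{-114 + 6084 - 6272} = \left(-33622\right) \frac{1}{38025} + \frac{8773 + 8360}{-302} = - \frac{33622}{38025} + 17133 \left(- \frac{1}{302}\right) = - \frac{33622}{38025} - \frac{17133}{302} = - \frac{661636169}{11483550}$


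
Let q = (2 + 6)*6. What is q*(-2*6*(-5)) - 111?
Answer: 2769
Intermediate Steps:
q = 48 (q = 8*6 = 48)
q*(-2*6*(-5)) - 111 = 48*(-2*6*(-5)) - 111 = 48*(-12*(-5)) - 111 = 48*60 - 111 = 2880 - 111 = 2769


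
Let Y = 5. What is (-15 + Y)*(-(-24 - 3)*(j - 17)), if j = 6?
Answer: 2970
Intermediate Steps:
(-15 + Y)*(-(-24 - 3)*(j - 17)) = (-15 + 5)*(-(-24 - 3)*(6 - 17)) = -(-10)*(-27*(-11)) = -(-10)*297 = -10*(-297) = 2970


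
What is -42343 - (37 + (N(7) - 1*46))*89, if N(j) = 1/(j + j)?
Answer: -581677/14 ≈ -41548.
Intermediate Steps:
N(j) = 1/(2*j)
-42343 - (37 + (N(7) - 1*46))*89 = -42343 - (37 + ((½)/7 - 1*46))*89 = -42343 - (37 + ((½)*(⅐) - 46))*89 = -42343 - (37 + (1/14 - 46))*89 = -42343 - (37 - 643/14)*89 = -42343 - (-125)*89/14 = -42343 - 1*(-11125/14) = -42343 + 11125/14 = -581677/14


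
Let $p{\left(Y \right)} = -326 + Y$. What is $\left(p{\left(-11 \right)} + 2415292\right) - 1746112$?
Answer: $668843$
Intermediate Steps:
$\left(p{\left(-11 \right)} + 2415292\right) - 1746112 = \left(\left(-326 - 11\right) + 2415292\right) - 1746112 = \left(-337 + 2415292\right) - 1746112 = 2414955 - 1746112 = 668843$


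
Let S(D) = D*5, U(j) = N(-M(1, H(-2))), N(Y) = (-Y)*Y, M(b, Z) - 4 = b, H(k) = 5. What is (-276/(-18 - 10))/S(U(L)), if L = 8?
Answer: -69/875 ≈ -0.078857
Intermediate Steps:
M(b, Z) = 4 + b
N(Y) = -Y²
U(j) = -25 (U(j) = -(-(4 + 1))² = -(-1*5)² = -1*(-5)² = -1*25 = -25)
S(D) = 5*D
(-276/(-18 - 10))/S(U(L)) = (-276/(-18 - 10))/((5*(-25))) = (-276/(-28))/(-125) = -1/28*(-276)*(-1/125) = (69/7)*(-1/125) = -69/875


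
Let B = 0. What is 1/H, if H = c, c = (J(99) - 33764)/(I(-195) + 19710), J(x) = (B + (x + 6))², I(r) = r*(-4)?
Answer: -20490/22739 ≈ -0.90110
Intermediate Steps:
I(r) = -4*r
J(x) = (6 + x)² (J(x) = (0 + (x + 6))² = (0 + (6 + x))² = (6 + x)²)
c = -22739/20490 (c = ((6 + 99)² - 33764)/(-4*(-195) + 19710) = (105² - 33764)/(780 + 19710) = (11025 - 33764)/20490 = -22739*1/20490 = -22739/20490 ≈ -1.1098)
H = -22739/20490 ≈ -1.1098
1/H = 1/(-22739/20490) = -20490/22739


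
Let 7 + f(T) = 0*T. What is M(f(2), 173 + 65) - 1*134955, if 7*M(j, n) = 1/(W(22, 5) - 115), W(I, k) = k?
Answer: -103915351/770 ≈ -1.3496e+5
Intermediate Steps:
f(T) = -7 (f(T) = -7 + 0*T = -7 + 0 = -7)
M(j, n) = -1/770 (M(j, n) = 1/(7*(5 - 115)) = (⅐)/(-110) = (⅐)*(-1/110) = -1/770)
M(f(2), 173 + 65) - 1*134955 = -1/770 - 1*134955 = -1/770 - 134955 = -103915351/770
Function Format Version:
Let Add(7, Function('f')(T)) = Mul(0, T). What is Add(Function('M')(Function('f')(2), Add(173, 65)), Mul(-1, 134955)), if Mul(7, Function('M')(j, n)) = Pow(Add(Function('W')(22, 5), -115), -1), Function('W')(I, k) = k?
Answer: Rational(-103915351, 770) ≈ -1.3496e+5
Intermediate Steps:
Function('f')(T) = -7 (Function('f')(T) = Add(-7, Mul(0, T)) = Add(-7, 0) = -7)
Function('M')(j, n) = Rational(-1, 770) (Function('M')(j, n) = Mul(Rational(1, 7), Pow(Add(5, -115), -1)) = Mul(Rational(1, 7), Pow(-110, -1)) = Mul(Rational(1, 7), Rational(-1, 110)) = Rational(-1, 770))
Add(Function('M')(Function('f')(2), Add(173, 65)), Mul(-1, 134955)) = Add(Rational(-1, 770), Mul(-1, 134955)) = Add(Rational(-1, 770), -134955) = Rational(-103915351, 770)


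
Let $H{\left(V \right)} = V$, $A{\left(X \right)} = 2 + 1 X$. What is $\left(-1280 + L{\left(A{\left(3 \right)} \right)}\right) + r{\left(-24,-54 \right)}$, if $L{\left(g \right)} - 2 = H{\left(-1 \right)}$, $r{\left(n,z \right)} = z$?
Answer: $-1333$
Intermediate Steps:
$A{\left(X \right)} = 2 + X$
$L{\left(g \right)} = 1$ ($L{\left(g \right)} = 2 - 1 = 1$)
$\left(-1280 + L{\left(A{\left(3 \right)} \right)}\right) + r{\left(-24,-54 \right)} = \left(-1280 + 1\right) - 54 = -1279 - 54 = -1333$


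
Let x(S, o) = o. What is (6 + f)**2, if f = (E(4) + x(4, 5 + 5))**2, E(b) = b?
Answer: 40804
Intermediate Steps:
f = 196 (f = (4 + (5 + 5))**2 = (4 + 10)**2 = 14**2 = 196)
(6 + f)**2 = (6 + 196)**2 = 202**2 = 40804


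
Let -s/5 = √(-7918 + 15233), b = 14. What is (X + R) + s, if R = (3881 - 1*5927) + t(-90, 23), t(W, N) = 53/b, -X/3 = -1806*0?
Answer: -28591/14 - 5*√7315 ≈ -2469.9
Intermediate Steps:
X = 0 (X = -(-5418)*0 = -3*0 = 0)
t(W, N) = 53/14
R = -28591/14 (R = (3881 - 1*5927) + 53/14 = (3881 - 5927) + 53/14 = -2046 + 53/14 = -28591/14 ≈ -2042.2)
s = -5*√7315 (s = -5*√(-7918 + 15233) = -5*√7315 ≈ -427.64)
(X + R) + s = (0 - 28591/14) - 5*√7315 = -28591/14 - 5*√7315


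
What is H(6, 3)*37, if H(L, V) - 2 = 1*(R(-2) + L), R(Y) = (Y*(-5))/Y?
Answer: 111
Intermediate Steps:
R(Y) = -5 (R(Y) = (-5*Y)/Y = -5)
H(L, V) = -3 + L (H(L, V) = 2 + 1*(-5 + L) = 2 + (-5 + L) = -3 + L)
H(6, 3)*37 = (-3 + 6)*37 = 3*37 = 111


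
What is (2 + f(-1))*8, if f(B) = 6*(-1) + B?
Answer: -40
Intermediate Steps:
f(B) = -6 + B
(2 + f(-1))*8 = (2 + (-6 - 1))*8 = (2 - 7)*8 = -5*8 = -40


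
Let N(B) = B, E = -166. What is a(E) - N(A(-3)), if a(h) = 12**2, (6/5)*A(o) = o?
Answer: 293/2 ≈ 146.50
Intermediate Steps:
A(o) = 5*o/6
a(h) = 144
a(E) - N(A(-3)) = 144 - 5*(-3)/6 = 144 - 1*(-5/2) = 144 + 5/2 = 293/2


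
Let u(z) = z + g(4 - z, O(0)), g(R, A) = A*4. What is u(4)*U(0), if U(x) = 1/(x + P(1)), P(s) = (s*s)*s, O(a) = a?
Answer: 4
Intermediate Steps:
P(s) = s³ (P(s) = s²*s = s³)
g(R, A) = 4*A
u(z) = z (u(z) = z + 4*0 = z + 0 = z)
U(x) = 1/(1 + x) (U(x) = 1/(x + 1³) = 1/(x + 1) = 1/(1 + x))
u(4)*U(0) = 4/(1 + 0) = 4/1 = 4*1 = 4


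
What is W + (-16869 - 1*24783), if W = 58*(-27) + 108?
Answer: -43110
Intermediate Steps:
W = -1458 (W = -1566 + 108 = -1458)
W + (-16869 - 1*24783) = -1458 + (-16869 - 1*24783) = -1458 + (-16869 - 24783) = -1458 - 41652 = -43110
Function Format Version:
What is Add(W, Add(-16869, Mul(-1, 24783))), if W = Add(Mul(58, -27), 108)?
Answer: -43110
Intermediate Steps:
W = -1458 (W = Add(-1566, 108) = -1458)
Add(W, Add(-16869, Mul(-1, 24783))) = Add(-1458, Add(-16869, Mul(-1, 24783))) = Add(-1458, Add(-16869, -24783)) = Add(-1458, -41652) = -43110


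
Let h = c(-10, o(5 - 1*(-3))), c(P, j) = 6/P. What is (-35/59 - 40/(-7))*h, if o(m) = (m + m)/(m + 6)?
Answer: -1269/413 ≈ -3.0726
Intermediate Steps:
o(m) = 2*m/(6 + m) (o(m) = (2*m)/(6 + m) = 2*m/(6 + m))
h = -3/5 (h = 6/(-10) = 6*(-1/10) = -3/5 ≈ -0.60000)
(-35/59 - 40/(-7))*h = (-35/59 - 40/(-7))*(-3/5) = (-35*1/59 - 40*(-1/7))*(-3/5) = (-35/59 + 40/7)*(-3/5) = (2115/413)*(-3/5) = -1269/413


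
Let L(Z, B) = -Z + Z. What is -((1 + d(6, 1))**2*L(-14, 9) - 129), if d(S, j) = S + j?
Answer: 129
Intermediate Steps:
L(Z, B) = 0
-((1 + d(6, 1))**2*L(-14, 9) - 129) = -((1 + (6 + 1))**2*0 - 129) = -((1 + 7)**2*0 - 129) = -(8**2*0 - 129) = -(64*0 - 129) = -(0 - 129) = -1*(-129) = 129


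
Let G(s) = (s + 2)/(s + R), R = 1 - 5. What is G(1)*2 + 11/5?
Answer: ⅕ ≈ 0.20000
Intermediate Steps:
R = -4
G(s) = (2 + s)/(-4 + s) (G(s) = (s + 2)/(s - 4) = (2 + s)/(-4 + s))
G(1)*2 + 11/5 = ((2 + 1)/(-4 + 1))*2 + 11/5 = (3/(-3))*2 + 11*(⅕) = -⅓*3*2 + 11/5 = -1*2 + 11/5 = -2 + 11/5 = ⅕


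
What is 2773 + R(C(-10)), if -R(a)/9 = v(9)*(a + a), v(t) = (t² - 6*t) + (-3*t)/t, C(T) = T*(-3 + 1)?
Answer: -5867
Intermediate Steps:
C(T) = -2*T (C(T) = T*(-2) = -2*T)
v(t) = -3 + t² - 6*t (v(t) = (t² - 6*t) - 3 = -3 + t² - 6*t)
R(a) = -432*a (R(a) = -9*(-3 + 9² - 6*9)*(a + a) = -9*(-3 + 81 - 54)*2*a = -216*2*a = -432*a)
2773 + R(C(-10)) = 2773 - (-864)*(-10) = 2773 - 432*20 = 2773 - 8640 = -5867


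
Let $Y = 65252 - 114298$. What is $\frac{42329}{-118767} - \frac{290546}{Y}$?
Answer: $\frac{16215604324}{2912523141} \approx 5.5675$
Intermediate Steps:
$Y = -49046$
$\frac{42329}{-118767} - \frac{290546}{Y} = \frac{42329}{-118767} - \frac{290546}{-49046} = 42329 \left(- \frac{1}{118767}\right) - - \frac{145273}{24523} = - \frac{42329}{118767} + \frac{145273}{24523} = \frac{16215604324}{2912523141}$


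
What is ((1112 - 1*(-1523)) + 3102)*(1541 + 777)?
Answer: 13298366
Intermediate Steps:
((1112 - 1*(-1523)) + 3102)*(1541 + 777) = ((1112 + 1523) + 3102)*2318 = (2635 + 3102)*2318 = 5737*2318 = 13298366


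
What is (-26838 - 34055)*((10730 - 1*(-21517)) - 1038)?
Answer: -1900409637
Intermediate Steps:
(-26838 - 34055)*((10730 - 1*(-21517)) - 1038) = -60893*((10730 + 21517) - 1038) = -60893*(32247 - 1038) = -60893*31209 = -1900409637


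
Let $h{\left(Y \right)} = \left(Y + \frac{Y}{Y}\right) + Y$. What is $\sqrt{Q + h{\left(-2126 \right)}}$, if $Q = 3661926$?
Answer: $5 \sqrt{146307} \approx 1912.5$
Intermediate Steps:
$h{\left(Y \right)} = 1 + 2 Y$ ($h{\left(Y \right)} = \left(Y + 1\right) + Y = \left(1 + Y\right) + Y = 1 + 2 Y$)
$\sqrt{Q + h{\left(-2126 \right)}} = \sqrt{3661926 + \left(1 + 2 \left(-2126\right)\right)} = \sqrt{3661926 + \left(1 - 4252\right)} = \sqrt{3661926 - 4251} = \sqrt{3657675} = 5 \sqrt{146307}$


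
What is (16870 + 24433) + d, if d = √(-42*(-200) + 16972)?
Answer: 41303 + 2*√6343 ≈ 41462.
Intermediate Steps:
d = 2*√6343 (d = √(8400 + 16972) = √25372 = 2*√6343 ≈ 159.29)
(16870 + 24433) + d = (16870 + 24433) + 2*√6343 = 41303 + 2*√6343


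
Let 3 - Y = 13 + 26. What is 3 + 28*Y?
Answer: -1005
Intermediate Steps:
Y = -36 (Y = 3 - (13 + 26) = 3 - 1*39 = 3 - 39 = -36)
3 + 28*Y = 3 + 28*(-36) = 3 - 1008 = -1005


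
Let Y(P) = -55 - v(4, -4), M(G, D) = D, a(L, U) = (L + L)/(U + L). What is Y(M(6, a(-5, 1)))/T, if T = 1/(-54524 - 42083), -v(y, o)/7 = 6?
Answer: 1255891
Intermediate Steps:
a(L, U) = 2*L/(L + U) (a(L, U) = (2*L)/(L + U) = 2*L/(L + U))
v(y, o) = -42 (v(y, o) = -7*6 = -42)
Y(P) = -13 (Y(P) = -55 - 1*(-42) = -55 + 42 = -13)
T = -1/96607 (T = 1/(-96607) = -1/96607 ≈ -1.0351e-5)
Y(M(6, a(-5, 1)))/T = -13/(-1/96607) = -13*(-96607) = 1255891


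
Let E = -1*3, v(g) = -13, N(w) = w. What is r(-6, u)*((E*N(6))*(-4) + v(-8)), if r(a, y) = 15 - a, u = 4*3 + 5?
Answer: 1239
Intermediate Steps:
u = 17 (u = 12 + 5 = 17)
E = -3
r(-6, u)*((E*N(6))*(-4) + v(-8)) = (15 - 1*(-6))*(-3*6*(-4) - 13) = (15 + 6)*(-18*(-4) - 13) = 21*(72 - 13) = 21*59 = 1239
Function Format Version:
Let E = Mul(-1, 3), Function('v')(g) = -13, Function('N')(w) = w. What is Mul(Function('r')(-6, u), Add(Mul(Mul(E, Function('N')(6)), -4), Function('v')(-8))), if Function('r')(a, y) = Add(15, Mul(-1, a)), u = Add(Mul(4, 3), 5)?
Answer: 1239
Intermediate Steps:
u = 17 (u = Add(12, 5) = 17)
E = -3
Mul(Function('r')(-6, u), Add(Mul(Mul(E, Function('N')(6)), -4), Function('v')(-8))) = Mul(Add(15, Mul(-1, -6)), Add(Mul(Mul(-3, 6), -4), -13)) = Mul(Add(15, 6), Add(Mul(-18, -4), -13)) = Mul(21, Add(72, -13)) = Mul(21, 59) = 1239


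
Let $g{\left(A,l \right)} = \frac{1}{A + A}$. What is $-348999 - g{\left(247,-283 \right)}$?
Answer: $- \frac{172405507}{494} \approx -3.49 \cdot 10^{5}$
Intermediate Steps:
$g{\left(A,l \right)} = \frac{1}{2 A}$
$-348999 - g{\left(247,-283 \right)} = -348999 - \frac{1}{2 \cdot 247} = -348999 - \frac{1}{2} \cdot \frac{1}{247} = -348999 - \frac{1}{494} = - \frac{172405507}{494}$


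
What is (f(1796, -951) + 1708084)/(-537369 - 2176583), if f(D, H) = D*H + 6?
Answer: -47/1356976 ≈ -3.4636e-5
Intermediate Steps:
f(D, H) = 6 + D*H
(f(1796, -951) + 1708084)/(-537369 - 2176583) = ((6 + 1796*(-951)) + 1708084)/(-537369 - 2176583) = ((6 - 1707996) + 1708084)/(-2713952) = (-1707990 + 1708084)*(-1/2713952) = 94*(-1/2713952) = -47/1356976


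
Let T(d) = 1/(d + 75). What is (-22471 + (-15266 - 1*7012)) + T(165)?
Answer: -10739759/240 ≈ -44749.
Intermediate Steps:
T(d) = 1/(75 + d)
(-22471 + (-15266 - 1*7012)) + T(165) = (-22471 + (-15266 - 1*7012)) + 1/(75 + 165) = (-22471 + (-15266 - 7012)) + 1/240 = (-22471 - 22278) + 1/240 = -44749 + 1/240 = -10739759/240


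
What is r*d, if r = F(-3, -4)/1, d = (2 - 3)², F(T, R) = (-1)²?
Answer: 1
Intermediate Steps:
F(T, R) = 1
d = 1 (d = (-1)² = 1)
r = 1 (r = 1/1 = 1*1 = 1)
r*d = 1*1 = 1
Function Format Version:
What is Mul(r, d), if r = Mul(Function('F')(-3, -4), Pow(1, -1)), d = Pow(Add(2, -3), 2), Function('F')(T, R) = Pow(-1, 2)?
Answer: 1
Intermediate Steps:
Function('F')(T, R) = 1
d = 1 (d = Pow(-1, 2) = 1)
r = 1 (r = Mul(1, Pow(1, -1)) = Mul(1, 1) = 1)
Mul(r, d) = Mul(1, 1) = 1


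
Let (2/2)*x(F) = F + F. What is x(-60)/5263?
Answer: -120/5263 ≈ -0.022801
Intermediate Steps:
x(F) = 2*F (x(F) = F + F = 2*F)
x(-60)/5263 = (2*(-60))/5263 = -120*1/5263 = -120/5263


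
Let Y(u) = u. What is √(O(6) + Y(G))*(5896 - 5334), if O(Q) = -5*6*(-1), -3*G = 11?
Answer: 562*√237/3 ≈ 2884.0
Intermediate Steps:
G = -11/3 (G = -⅓*11 = -11/3 ≈ -3.6667)
O(Q) = 30 (O(Q) = -30*(-1) = 30)
√(O(6) + Y(G))*(5896 - 5334) = √(30 - 11/3)*(5896 - 5334) = √(79/3)*562 = (√237/3)*562 = 562*√237/3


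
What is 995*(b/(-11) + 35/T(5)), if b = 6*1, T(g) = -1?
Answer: -389045/11 ≈ -35368.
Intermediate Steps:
b = 6
995*(b/(-11) + 35/T(5)) = 995*(6/(-11) + 35/(-1)) = 995*(6*(-1/11) + 35*(-1)) = 995*(-6/11 - 35) = 995*(-391/11) = -389045/11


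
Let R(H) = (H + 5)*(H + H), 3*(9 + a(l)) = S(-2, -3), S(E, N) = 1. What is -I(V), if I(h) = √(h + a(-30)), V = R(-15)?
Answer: -√2622/3 ≈ -17.068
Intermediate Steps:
a(l) = -26/3 (a(l) = -9 + (⅓)*1 = -9 + ⅓ = -26/3)
R(H) = 2*H*(5 + H) (R(H) = (5 + H)*(2*H) = 2*H*(5 + H))
V = 300 (V = 2*(-15)*(5 - 15) = 2*(-15)*(-10) = 300)
I(h) = √(-26/3 + h) (I(h) = √(h - 26/3) = √(-26/3 + h))
-I(V) = -√(-78 + 9*300)/3 = -√(-78 + 2700)/3 = -√2622/3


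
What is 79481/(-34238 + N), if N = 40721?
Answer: 79481/6483 ≈ 12.260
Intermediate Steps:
79481/(-34238 + N) = 79481/(-34238 + 40721) = 79481/6483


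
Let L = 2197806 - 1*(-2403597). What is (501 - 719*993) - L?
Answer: -5314869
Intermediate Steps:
L = 4601403 (L = 2197806 + 2403597 = 4601403)
(501 - 719*993) - L = (501 - 719*993) - 1*4601403 = (501 - 713967) - 4601403 = -713466 - 4601403 = -5314869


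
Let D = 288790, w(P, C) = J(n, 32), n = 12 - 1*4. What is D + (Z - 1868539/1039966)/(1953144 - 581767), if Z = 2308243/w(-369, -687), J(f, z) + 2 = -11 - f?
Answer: 1235603948139935189/4278556359546 ≈ 2.8879e+5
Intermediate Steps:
n = 8 (n = 12 - 4 = 8)
J(f, z) = -13 - f (J(f, z) = -2 + (-11 - f) = -13 - f)
w(P, C) = -21 (w(P, C) = -13 - 1*8 = -13 - 8 = -21)
Z = -329749/3 (Z = 2308243/(-21) = 2308243*(-1/21) = -329749/3 ≈ -1.0992e+5)
D + (Z - 1868539/1039966)/(1953144 - 581767) = 288790 + (-329749/3 - 1868539/1039966)/(1953144 - 581767) = 288790 + (-329749/3 - 1868539*1/1039966)/1371377 = 288790 + (-329749/3 - 1868539/1039966)*(1/1371377) = 288790 - 342933354151/3119898*1/1371377 = 288790 - 342933354151/4278556359546 = 1235603948139935189/4278556359546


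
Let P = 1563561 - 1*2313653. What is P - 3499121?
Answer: -4249213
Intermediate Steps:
P = -750092 (P = 1563561 - 2313653 = -750092)
P - 3499121 = -750092 - 3499121 = -4249213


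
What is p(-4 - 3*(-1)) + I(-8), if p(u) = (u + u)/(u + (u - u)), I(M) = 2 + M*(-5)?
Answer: 44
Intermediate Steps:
I(M) = 2 - 5*M
p(u) = 2 (p(u) = (2*u)/(u + 0) = (2*u)/u = 2)
p(-4 - 3*(-1)) + I(-8) = 2 + (2 - 5*(-8)) = 2 + (2 + 40) = 2 + 42 = 44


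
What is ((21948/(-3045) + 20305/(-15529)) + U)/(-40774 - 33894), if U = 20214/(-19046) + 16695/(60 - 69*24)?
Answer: 228578735386167/851787823842949840 ≈ 0.00026835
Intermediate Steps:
U = -8338917/723748 (U = 20214*(-1/19046) + 16695/(60 - 1656) = -10107/9523 + 16695/(-1596) = -10107/9523 + 16695*(-1/1596) = -10107/9523 - 795/76 = -8338917/723748 ≈ -11.522)
((21948/(-3045) + 20305/(-15529)) + U)/(-40774 - 33894) = ((21948/(-3045) + 20305/(-15529)) - 8338917/723748)/(-40774 - 33894) = ((21948*(-1/3045) + 20305*(-1/15529)) - 8338917/723748)/(-74668) = ((-7316/1015 - 20305/15529) - 8338917/723748)*(-1/74668) = (-134219739/15761935 - 8338917/723748)*(-1/74668) = -228578735386167/11407668932380*(-1/74668) = 228578735386167/851787823842949840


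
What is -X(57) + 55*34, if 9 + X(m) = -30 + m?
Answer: 1852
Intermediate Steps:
X(m) = -39 + m (X(m) = -9 + (-30 + m) = -39 + m)
-X(57) + 55*34 = -(-39 + 57) + 55*34 = -1*18 + 1870 = -18 + 1870 = 1852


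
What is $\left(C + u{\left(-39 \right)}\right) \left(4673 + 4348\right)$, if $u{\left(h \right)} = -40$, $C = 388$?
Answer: $3139308$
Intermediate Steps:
$\left(C + u{\left(-39 \right)}\right) \left(4673 + 4348\right) = \left(388 - 40\right) \left(4673 + 4348\right) = 348 \cdot 9021 = 3139308$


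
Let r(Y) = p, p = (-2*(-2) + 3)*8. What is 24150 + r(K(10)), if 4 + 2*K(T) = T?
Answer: 24206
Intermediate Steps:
K(T) = -2 + T/2
p = 56 (p = (4 + 3)*8 = 7*8 = 56)
r(Y) = 56
24150 + r(K(10)) = 24150 + 56 = 24206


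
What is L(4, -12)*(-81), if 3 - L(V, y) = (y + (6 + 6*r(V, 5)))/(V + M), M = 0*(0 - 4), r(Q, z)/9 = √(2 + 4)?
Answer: -729/2 + 2187*√6/2 ≈ 2314.0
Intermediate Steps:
r(Q, z) = 9*√6 (r(Q, z) = 9*√(2 + 4) = 9*√6)
M = 0 (M = 0*(-4) = 0)
L(V, y) = 3 - (6 + y + 54*√6)/V (L(V, y) = 3 - (y + (6 + 6*(9*√6)))/(V + 0) = 3 - (y + (6 + 54*√6))/V = 3 - (6 + y + 54*√6)/V)
L(4, -12)*(-81) = ((-6 - 1*(-12) - 54*√6 + 3*4)/4)*(-81) = ((-6 + 12 - 54*√6 + 12)/4)*(-81) = ((18 - 54*√6)/4)*(-81) = (9/2 - 27*√6/2)*(-81) = -729/2 + 2187*√6/2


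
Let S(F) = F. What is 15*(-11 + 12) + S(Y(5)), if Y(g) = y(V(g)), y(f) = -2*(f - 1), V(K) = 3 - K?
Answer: 21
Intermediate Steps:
y(f) = 2 - 2*f (y(f) = -2*(-1 + f) = 2 - 2*f)
Y(g) = -4 + 2*g (Y(g) = 2 - 2*(3 - g) = 2 + (-6 + 2*g) = -4 + 2*g)
15*(-11 + 12) + S(Y(5)) = 15*(-11 + 12) + (-4 + 2*5) = 15*1 + (-4 + 10) = 15 + 6 = 21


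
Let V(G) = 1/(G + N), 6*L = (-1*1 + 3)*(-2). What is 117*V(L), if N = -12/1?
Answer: -351/38 ≈ -9.2368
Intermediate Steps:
L = -2/3 (L = ((-1*1 + 3)*(-2))/6 = ((-1 + 3)*(-2))/6 = (2*(-2))/6 = (1/6)*(-4) = -2/3 ≈ -0.66667)
N = -12 (N = -12*1 = -12)
V(G) = 1/(-12 + G) (V(G) = 1/(G - 12) = 1/(-12 + G))
117*V(L) = 117/(-12 - 2/3) = 117/(-38/3) = 117*(-3/38) = -351/38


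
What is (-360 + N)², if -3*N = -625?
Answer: 207025/9 ≈ 23003.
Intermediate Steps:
N = 625/3 (N = -⅓*(-625) = 625/3 ≈ 208.33)
(-360 + N)² = (-360 + 625/3)² = (-455/3)² = 207025/9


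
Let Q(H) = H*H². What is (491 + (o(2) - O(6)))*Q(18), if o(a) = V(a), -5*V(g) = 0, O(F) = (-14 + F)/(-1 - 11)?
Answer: 2859624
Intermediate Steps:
O(F) = 7/6 - F/12 (O(F) = (-14 + F)/(-12) = (-14 + F)*(-1/12) = 7/6 - F/12)
V(g) = 0 (V(g) = -⅕*0 = 0)
o(a) = 0
Q(H) = H³
(491 + (o(2) - O(6)))*Q(18) = (491 + (0 - (7/6 - 1/12*6)))*18³ = (491 + (0 - (7/6 - ½)))*5832 = (491 + (0 - 1*⅔))*5832 = (491 + (0 - ⅔))*5832 = (491 - ⅔)*5832 = (1471/3)*5832 = 2859624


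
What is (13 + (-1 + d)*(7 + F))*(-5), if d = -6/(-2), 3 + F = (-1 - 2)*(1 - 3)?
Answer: -165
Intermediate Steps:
F = 3 (F = -3 + (-1 - 2)*(1 - 3) = -3 - 3*(-2) = -3 + 6 = 3)
d = 3 (d = -6*(-½) = 3)
(13 + (-1 + d)*(7 + F))*(-5) = (13 + (-1 + 3)*(7 + 3))*(-5) = (13 + 2*10)*(-5) = (13 + 20)*(-5) = 33*(-5) = -165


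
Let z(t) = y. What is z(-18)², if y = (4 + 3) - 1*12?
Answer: 25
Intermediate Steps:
y = -5 (y = 7 - 12 = -5)
z(t) = -5
z(-18)² = (-5)² = 25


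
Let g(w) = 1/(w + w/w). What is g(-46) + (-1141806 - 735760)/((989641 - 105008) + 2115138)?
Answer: -87490241/134989695 ≈ -0.64813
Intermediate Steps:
g(w) = 1/(1 + w) (g(w) = 1/(w + 1) = 1/(1 + w))
g(-46) + (-1141806 - 735760)/((989641 - 105008) + 2115138) = 1/(1 - 46) + (-1141806 - 735760)/((989641 - 105008) + 2115138) = 1/(-45) - 1877566/(884633 + 2115138) = -1/45 - 1877566/2999771 = -87490241/134989695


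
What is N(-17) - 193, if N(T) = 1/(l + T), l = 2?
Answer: -2896/15 ≈ -193.07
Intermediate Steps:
N(T) = 1/(2 + T)
N(-17) - 193 = 1/(2 - 17) - 193 = 1/(-15) - 193 = -1/15 - 193 = -2896/15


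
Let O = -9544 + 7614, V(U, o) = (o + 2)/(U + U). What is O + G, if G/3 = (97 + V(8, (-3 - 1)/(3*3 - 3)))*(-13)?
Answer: -22865/4 ≈ -5716.3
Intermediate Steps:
V(U, o) = (2 + o)/(2*U) (V(U, o) = (2 + o)/((2*U)) = (2 + o)*(1/(2*U)) = (2 + o)/(2*U))
O = -1930
G = -15145/4 (G = 3*((97 + (½)*(2 + (-3 - 1)/(3*3 - 3))/8)*(-13)) = 3*((97 + (½)*(⅛)*(2 - 4/(9 - 3)))*(-13)) = 3*((97 + (½)*(⅛)*(2 - 4/6))*(-13)) = 3*((97 + (½)*(⅛)*(2 - 4*⅙))*(-13)) = 3*((97 + (½)*(⅛)*(2 - ⅔))*(-13)) = 3*((97 + (½)*(⅛)*(4/3))*(-13)) = 3*((97 + 1/12)*(-13)) = 3*((1165/12)*(-13)) = 3*(-15145/12) = -15145/4 ≈ -3786.3)
O + G = -1930 - 15145/4 = -22865/4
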